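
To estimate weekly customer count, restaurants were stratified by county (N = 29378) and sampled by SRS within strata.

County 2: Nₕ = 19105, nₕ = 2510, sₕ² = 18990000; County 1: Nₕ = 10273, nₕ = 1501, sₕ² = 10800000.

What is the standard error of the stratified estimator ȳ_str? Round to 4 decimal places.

Var(ȳ_str) = Σₕ Wₕ²(1 − fₕ)sₕ²/nₕ with Wₕ = Nₕ/N, N = 29378.
County 2: Wₕ = 0.65031656; term = 0.65031656²·(1 − 0.13137922)·18990000/2510 = 2779.2722.
County 1: Wₕ = 0.34968344; term = 0.34968344²·(1 − 0.14611117)·10800000/1501 = 751.26736.
Sum = 3530.5396.
SE = √(3530.5396) = 59.4183.

59.4183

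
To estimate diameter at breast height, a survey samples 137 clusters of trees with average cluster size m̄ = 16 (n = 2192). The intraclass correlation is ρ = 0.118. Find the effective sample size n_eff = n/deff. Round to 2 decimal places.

791.34

deff = 1 + (16 − 1)·0.118 = 1 + 1.77 = 2.77.
n_eff = 2192 / 2.77 = 791.34.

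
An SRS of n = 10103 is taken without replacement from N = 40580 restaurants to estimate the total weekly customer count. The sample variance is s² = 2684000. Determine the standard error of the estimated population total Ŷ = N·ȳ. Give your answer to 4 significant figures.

Var(Ŷ) = N²·Var(ȳ) = N²·(1 − n/N)·s²/n.
f = 10103/40580 = 0.24896501; Var(ȳ) = 0.75103499·2684000/10103 = 199.52271.
Var(Ŷ) = 40580² · 199.52271 = 3.2856131 × 10^11.
SE(Ŷ) = √(3.2856131 × 10^11) = 573200.

573200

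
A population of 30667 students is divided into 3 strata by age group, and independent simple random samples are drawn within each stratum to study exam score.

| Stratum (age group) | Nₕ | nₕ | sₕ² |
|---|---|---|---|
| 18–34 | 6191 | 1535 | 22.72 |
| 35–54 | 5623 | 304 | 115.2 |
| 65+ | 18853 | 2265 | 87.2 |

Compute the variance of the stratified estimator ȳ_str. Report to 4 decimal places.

Var(ȳ_str) = Σₕ Wₕ²(1 − fₕ)sₕ²/nₕ with Wₕ = Nₕ/N, N = 30667.
18–34: Wₕ = 0.20187824; term = 0.20187824²·(1 − 0.24794056)·22.72/1535 = 4.5366068 × 10^-4.
35–54: Wₕ = 0.18335670; term = 0.18335670²·(1 − 0.05406367)·115.2/304 = 0.012051313.
65+: Wₕ = 0.61476506; term = 0.61476506²·(1 − 0.12014003)·87.2/2265 = 0.01280207.
Sum = 0.025307044.

0.0253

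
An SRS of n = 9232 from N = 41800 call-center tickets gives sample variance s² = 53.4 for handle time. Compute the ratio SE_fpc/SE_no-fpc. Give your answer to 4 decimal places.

f = n/N = 9232/41800 = 0.22086124.
SE_no-fpc = √(s²/n) = 0.076054117; SE_fpc = √((1−f)s²/n) = 0.067132085.
Ratio = √(1−f) = 0.88268837.

0.8827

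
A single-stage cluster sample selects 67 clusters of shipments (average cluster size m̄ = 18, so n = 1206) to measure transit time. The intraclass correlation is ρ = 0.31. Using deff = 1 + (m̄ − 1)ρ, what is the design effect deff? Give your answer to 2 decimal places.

6.27

deff = 1 + (18 − 1)·0.31 = 1 + 5.27 = 6.27.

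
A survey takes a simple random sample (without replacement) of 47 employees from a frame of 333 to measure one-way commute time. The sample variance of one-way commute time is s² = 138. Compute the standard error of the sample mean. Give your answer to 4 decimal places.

Under SRS without replacement, Var(ȳ) = (1 − f)·s²/n with f = n/N = 47/333 = 0.14114114.
Var(ȳ) = (1 − 0.14114114)·138/47 = 0.85885886·2.9361702 = 2.5217558.
SE(ȳ) = √(2.5217558) = 1.5880.

1.5880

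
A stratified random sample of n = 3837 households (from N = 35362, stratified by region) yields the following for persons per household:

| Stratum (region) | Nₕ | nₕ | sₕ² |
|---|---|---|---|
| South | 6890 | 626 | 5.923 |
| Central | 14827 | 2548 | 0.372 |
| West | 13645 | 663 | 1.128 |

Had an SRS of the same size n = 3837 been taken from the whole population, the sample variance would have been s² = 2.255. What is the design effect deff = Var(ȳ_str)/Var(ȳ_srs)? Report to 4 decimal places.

1.1239

Var(ȳ_str) = Σ Wₕ²(1−fₕ)sₕ²/nₕ with Wₕ = Nₕ/35362:
  South: (6890/35362)²·(1−626/6890)·5.923/626 = 3.2656131 × 10^-4
  Central: (14827/35362)²·(1−2548/14827)·0.372/2548 = 2.1256226 × 10^-5
  West: (13645/35362)²·(1−663/13645)·1.128/663 = 2.4101112 × 10^-4
  → Var(ȳ_str) = 5.8882866 × 10^-4.
Var(ȳ_srs) = (1 − 3837/35362)·2.255/3837 = 5.2392971 × 10^-4.
deff = (5.8882866 × 10^-4) / (5.2392971 × 10^-4) = 1.1239.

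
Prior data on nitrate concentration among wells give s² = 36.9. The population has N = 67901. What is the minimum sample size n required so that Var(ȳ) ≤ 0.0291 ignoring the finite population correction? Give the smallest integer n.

Without fpc, n₀ = s²/D = 36.9/0.0291 = 1268.0412.
Rounding up, n = 1269.

1269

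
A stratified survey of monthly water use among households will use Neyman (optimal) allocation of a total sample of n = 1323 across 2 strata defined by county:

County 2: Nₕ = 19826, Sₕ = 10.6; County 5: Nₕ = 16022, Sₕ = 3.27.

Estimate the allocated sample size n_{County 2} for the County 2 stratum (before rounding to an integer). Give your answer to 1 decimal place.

Neyman allocation: nₕ = n·NₕSₕ / Σⱼ NⱼSⱼ.
Σ NⱼSⱼ = 19826·10.6 + 16022·3.27 = 262547.54.
n_{County 2} = 1323·19826·10.6 / 262547.54 = 1059.0.

1059.0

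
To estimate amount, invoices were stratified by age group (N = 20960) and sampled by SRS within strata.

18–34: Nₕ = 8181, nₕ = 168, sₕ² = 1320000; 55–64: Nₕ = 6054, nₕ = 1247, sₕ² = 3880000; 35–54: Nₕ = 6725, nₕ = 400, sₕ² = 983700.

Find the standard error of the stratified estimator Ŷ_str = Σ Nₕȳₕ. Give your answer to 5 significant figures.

842750

Var(Ŷ_str) = Σₕ Nₕ²(1 − fₕ)sₕ²/nₕ.
18–34: 8181²·(1 − 168/8181)·1320000/168 = 5.1506992 × 10^11.
55–64: 6054²·(1 − 1247/6054)·3880000/1247 = 9.0548615 × 10^10.
35–54: 6725²·(1 − 400/6725)·983700/400 = 1.0460574 × 10^11.
Sum = 7.1022428 × 10^11.
SE = √(7.1022428 × 10^11) = 842750.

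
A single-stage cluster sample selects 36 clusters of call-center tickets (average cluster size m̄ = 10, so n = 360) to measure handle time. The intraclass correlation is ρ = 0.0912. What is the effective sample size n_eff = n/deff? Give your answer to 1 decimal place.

197.7

deff = 1 + (10 − 1)·0.0912 = 1 + 0.8208 = 1.8208.
n_eff = 360 / 1.8208 = 197.7.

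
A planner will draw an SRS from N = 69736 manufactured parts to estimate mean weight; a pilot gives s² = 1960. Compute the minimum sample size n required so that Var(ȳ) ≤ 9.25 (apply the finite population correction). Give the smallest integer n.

Without fpc, n₀ = s²/D = 1960/9.25 = 211.8919.
With fpc, (1 − n/N)·s²/n ≤ D requires n ≥ n₀/(1 + n₀/N) = 211.8919/(1 + 211.8919/69736) = 211.2500.
Rounding up, n = 212.

212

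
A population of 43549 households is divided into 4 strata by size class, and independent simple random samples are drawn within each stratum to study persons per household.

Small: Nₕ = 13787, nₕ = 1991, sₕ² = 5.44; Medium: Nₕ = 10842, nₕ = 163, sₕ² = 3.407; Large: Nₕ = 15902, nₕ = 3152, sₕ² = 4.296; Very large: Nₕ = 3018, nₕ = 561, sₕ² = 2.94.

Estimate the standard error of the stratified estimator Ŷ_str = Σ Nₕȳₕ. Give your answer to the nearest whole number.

Var(Ŷ_str) = Σₕ Nₕ²(1 − fₕ)sₕ²/nₕ.
Small: 13787²·(1 − 1991/13787)·5.44/1991 = 444357.16.
Medium: 10842²·(1 − 163/10842)·3.407/163 = 2.420051 × 10^6.
Large: 15902²·(1 − 3152/15902)·4.296/3152 = 276337.61.
Very large: 3018²·(1 − 561/3018)·2.94/561 = 38860.543.
Sum = 3.1796063 × 10^6.
SE = √(3.1796063 × 10^6) = 1783.

1783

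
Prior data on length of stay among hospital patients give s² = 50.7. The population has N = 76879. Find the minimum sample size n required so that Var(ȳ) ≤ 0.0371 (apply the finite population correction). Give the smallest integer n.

1343

Without fpc, n₀ = s²/D = 50.7/0.0371 = 1366.5768.
With fpc, (1 − n/N)·s²/n ≤ D requires n ≥ n₀/(1 + n₀/N) = 1366.5768/(1 + 1366.5768/76879) = 1342.7092.
Rounding up, n = 1343.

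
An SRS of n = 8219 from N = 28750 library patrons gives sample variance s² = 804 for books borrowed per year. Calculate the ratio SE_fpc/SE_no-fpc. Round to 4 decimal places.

0.8451

f = n/N = 8219/28750 = 0.28587826.
SE_no-fpc = √(s²/n) = 0.31276528; SE_fpc = √((1−f)s²/n) = 0.26430456.
Ratio = √(1−f) = 0.84505724.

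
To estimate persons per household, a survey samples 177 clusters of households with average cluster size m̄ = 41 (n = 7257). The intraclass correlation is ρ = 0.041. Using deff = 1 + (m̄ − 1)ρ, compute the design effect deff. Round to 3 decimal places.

2.640

deff = 1 + (41 − 1)·0.041 = 1 + 1.64 = 2.64.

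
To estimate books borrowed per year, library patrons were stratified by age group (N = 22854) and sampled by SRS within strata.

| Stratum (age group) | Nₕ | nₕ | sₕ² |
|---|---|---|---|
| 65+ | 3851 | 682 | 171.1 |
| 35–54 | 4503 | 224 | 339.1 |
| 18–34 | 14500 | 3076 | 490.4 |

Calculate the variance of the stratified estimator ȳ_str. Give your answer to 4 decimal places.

0.1123

Var(ȳ_str) = Σₕ Wₕ²(1 − fₕ)sₕ²/nₕ with Wₕ = Nₕ/N, N = 22854.
65+: Wₕ = 0.16850442; term = 0.16850442²·(1 − 0.17709686)·171.1/682 = 0.0058618803.
35–54: Wₕ = 0.19703334; term = 0.19703334²·(1 − 0.04974461)·339.1/224 = 0.055846963.
18–34: Wₕ = 0.63446224; term = 0.63446224²·(1 − 0.21213793)·490.4/3076 = 0.050562191.
Sum = 0.11227103.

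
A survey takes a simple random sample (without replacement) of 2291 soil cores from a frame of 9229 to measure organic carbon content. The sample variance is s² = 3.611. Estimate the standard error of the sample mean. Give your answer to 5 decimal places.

0.03442

Under SRS without replacement, Var(ȳ) = (1 − f)·s²/n with f = n/N = 2291/9229 = 0.24823925.
Var(ȳ) = (1 − 0.24823925)·3.611/2291 = 0.75176075·0.0015761676 = 0.001184901.
SE(ȳ) = √(0.001184901) = 0.03442.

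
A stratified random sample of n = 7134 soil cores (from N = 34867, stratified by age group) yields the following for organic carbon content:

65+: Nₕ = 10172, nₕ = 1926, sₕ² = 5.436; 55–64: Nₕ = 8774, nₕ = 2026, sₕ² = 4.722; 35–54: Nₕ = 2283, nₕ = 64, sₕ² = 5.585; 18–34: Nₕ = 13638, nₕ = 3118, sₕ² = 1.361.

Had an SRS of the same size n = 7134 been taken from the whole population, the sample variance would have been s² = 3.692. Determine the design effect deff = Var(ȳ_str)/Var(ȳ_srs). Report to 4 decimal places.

Var(ȳ_str) = Σ Wₕ²(1−fₕ)sₕ²/nₕ with Wₕ = Nₕ/34867:
  65+: (10172/34867)²·(1−1926/10172)·5.436/1926 = 1.9473485 × 10^-4
  55–64: (8774/34867)²·(1−2026/8774)·4.722/2026 = 1.1350894 × 10^-4
  35–54: (2283/34867)²·(1−64/2283)·5.585/64 = 3.6364469 × 10^-4
  18–34: (13638/34867)²·(1−3118/13638)·1.361/3118 = 5.1513289 × 10^-5
  → Var(ȳ_str) = 7.2340177 × 10^-4.
Var(ȳ_srs) = (1 − 7134/34867)·3.692/7134 = 4.1163364 × 10^-4.
deff = (7.2340177 × 10^-4) / (4.1163364 × 10^-4) = 1.7574.

1.7574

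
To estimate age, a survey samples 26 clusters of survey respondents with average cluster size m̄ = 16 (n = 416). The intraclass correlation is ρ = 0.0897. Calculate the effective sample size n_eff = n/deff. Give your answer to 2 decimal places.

177.36

deff = 1 + (16 − 1)·0.0897 = 1 + 1.3455 = 2.3455.
n_eff = 416 / 2.3455 = 177.36.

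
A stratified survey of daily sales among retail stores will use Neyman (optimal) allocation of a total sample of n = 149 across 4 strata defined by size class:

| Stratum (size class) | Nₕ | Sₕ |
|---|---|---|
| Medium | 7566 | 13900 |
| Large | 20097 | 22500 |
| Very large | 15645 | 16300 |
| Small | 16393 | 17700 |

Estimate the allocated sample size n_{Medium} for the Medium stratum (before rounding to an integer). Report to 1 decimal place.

14.2

Neyman allocation: nₕ = n·NₕSₕ / Σⱼ NⱼSⱼ.
Σ NⱼSⱼ = 7566·13900 + 20097·22500 + 15645·16300 + 16393·17700 = 1.1025195 × 10^9.
n_{Medium} = 149·7566·13900 / (1.1025195 × 10^9) = 14.2.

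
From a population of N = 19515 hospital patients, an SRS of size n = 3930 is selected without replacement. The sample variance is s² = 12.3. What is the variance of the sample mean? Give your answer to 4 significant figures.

0.002499

Under SRS without replacement, Var(ȳ) = (1 − f)·s²/n with f = n/N = 3930/19515 = 0.20138355.
Var(ȳ) = (1 − 0.20138355)·12.3/3930 = 0.79861645·0.003129771 = 0.0024994866.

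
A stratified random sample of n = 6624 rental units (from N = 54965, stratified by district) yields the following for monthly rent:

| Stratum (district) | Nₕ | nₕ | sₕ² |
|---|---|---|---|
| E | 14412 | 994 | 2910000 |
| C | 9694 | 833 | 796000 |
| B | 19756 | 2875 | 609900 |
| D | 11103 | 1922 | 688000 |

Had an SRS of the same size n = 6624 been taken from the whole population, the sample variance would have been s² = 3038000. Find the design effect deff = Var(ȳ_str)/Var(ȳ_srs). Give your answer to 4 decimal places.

0.6199

Var(ȳ_str) = Σ Wₕ²(1−fₕ)sₕ²/nₕ with Wₕ = Nₕ/54965:
  E: (14412/54965)²·(1−994/14412)·2910000/994 = 187.3899
  C: (9694/54965)²·(1−833/9694)·796000/833 = 27.169482
  B: (19756/54965)²·(1−2875/19756)·609900/2875 = 23.417768
  D: (11103/54965)²·(1−1922/11103)·688000/1922 = 12.077941
  → Var(ȳ_str) = 250.05509.
Var(ȳ_srs) = (1 − 6624/54965)·3038000/6624 = 403.36373.
deff = 250.05509 / 403.36373 = 0.6199.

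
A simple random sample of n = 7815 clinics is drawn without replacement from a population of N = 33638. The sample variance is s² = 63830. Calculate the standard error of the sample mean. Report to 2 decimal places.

Under SRS without replacement, Var(ȳ) = (1 − f)·s²/n with f = n/N = 7815/33638 = 0.23232654.
Var(ȳ) = (1 − 0.23232654)·63830/7815 = 0.76767346·8.1676264 = 6.27007.
SE(ȳ) = √(6.27007) = 2.50.

2.50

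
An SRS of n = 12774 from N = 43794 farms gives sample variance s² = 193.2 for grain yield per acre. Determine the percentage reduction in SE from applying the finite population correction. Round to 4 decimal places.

f = n/N = 12774/43794 = 0.29168379.
SE_no-fpc = √(s²/n) = 0.12298159; SE_fpc = √((1−f)s²/n) = 0.10350318.
Ratio = √(1−f) = 0.84161524. Reduction = 100·(1 − 0.84161524) = 15.8385%.

15.8385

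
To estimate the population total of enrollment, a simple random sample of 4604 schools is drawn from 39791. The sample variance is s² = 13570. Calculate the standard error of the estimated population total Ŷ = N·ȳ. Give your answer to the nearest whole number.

64240

Var(Ŷ) = N²·Var(ȳ) = N²·(1 − n/N)·s²/n.
f = 4604/39791 = 0.11570456; Var(ȳ) = 0.88429544·13570/4604 = 2.6064051.
Var(Ŷ) = 39791² · 2.6064051 = 4.1267829 × 10^9.
SE(Ŷ) = √(4.1267829 × 10^9) = 64240.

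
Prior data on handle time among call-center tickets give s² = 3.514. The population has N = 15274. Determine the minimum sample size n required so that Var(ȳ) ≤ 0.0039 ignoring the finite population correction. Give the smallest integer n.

Without fpc, n₀ = s²/D = 3.514/0.0039 = 901.0256.
Rounding up, n = 902.

902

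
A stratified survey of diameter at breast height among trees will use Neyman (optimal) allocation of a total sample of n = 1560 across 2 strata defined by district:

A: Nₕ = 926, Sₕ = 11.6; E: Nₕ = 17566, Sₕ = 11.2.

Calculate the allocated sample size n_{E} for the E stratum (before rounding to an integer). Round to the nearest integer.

1479

Neyman allocation: nₕ = n·NₕSₕ / Σⱼ NⱼSⱼ.
Σ NⱼSⱼ = 926·11.6 + 17566·11.2 = 207480.8.
n_{E} = 1560·17566·11.2 / 207480.8 = 1479.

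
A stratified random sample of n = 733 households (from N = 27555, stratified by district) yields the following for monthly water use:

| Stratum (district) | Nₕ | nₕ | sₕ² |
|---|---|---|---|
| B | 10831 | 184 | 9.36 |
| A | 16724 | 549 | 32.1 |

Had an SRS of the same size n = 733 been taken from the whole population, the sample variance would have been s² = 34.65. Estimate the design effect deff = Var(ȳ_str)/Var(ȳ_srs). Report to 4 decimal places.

Var(ȳ_str) = Σ Wₕ²(1−fₕ)sₕ²/nₕ with Wₕ = Nₕ/27555:
  B: (10831/27555)²·(1−184/10831)·9.36/184 = 0.0077259698
  A: (16724/27555)²·(1−549/16724)·32.1/549 = 0.020831297
  → Var(ȳ_str) = 0.028557267.
Var(ȳ_srs) = (1 − 733/27555)·34.65/733 = 0.046014002.
deff = 0.028557267 / 0.046014002 = 0.6206.

0.6206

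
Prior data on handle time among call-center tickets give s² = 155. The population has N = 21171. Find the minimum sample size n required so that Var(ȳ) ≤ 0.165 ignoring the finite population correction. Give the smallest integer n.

940

Without fpc, n₀ = s²/D = 155/0.165 = 939.3939.
Rounding up, n = 940.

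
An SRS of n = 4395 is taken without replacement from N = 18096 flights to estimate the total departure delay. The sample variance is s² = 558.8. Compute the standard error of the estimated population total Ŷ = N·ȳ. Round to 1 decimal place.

5614.6

Var(Ŷ) = N²·Var(ȳ) = N²·(1 − n/N)·s²/n.
f = 4395/18096 = 0.24287135; Var(ȳ) = 0.75712865·558.8/4395 = 0.09626473.
Var(Ŷ) = 18096² · 0.09626473 = 3.1523351 × 10^7.
SE(Ŷ) = √(3.1523351 × 10^7) = 5614.6.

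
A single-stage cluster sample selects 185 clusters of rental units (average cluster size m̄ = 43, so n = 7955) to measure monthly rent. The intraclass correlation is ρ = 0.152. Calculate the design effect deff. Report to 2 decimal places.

deff = 1 + (43 − 1)·0.152 = 1 + 6.384 = 7.384.

7.38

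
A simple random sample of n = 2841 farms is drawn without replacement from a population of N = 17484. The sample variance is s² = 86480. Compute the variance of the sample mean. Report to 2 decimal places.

25.49

Under SRS without replacement, Var(ȳ) = (1 − f)·s²/n with f = n/N = 2841/17484 = 0.16249142.
Var(ȳ) = (1 − 0.16249142)·86480/2841 = 0.83750858·30.439986 = 25.493749.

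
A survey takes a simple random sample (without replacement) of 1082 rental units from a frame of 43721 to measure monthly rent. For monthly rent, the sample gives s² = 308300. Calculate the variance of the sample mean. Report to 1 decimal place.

Under SRS without replacement, Var(ȳ) = (1 − f)·s²/n with f = n/N = 1082/43721 = 0.02474783.
Var(ȳ) = (1 − 0.02474783)·308300/1082 = 0.97525217·284.9353 = 277.88377.

277.9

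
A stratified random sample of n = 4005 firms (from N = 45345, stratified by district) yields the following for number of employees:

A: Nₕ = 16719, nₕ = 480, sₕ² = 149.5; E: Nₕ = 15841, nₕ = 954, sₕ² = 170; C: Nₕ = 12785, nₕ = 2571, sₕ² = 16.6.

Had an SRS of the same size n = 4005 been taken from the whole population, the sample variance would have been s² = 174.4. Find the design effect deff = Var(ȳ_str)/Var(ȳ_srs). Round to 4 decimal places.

Var(ȳ_str) = Σ Wₕ²(1−fₕ)sₕ²/nₕ with Wₕ = Nₕ/45345:
  A: (16719/45345)²·(1−480/16719)·149.5/480 = 0.041125456
  E: (15841/45345)²·(1−954/15841)·170/954 = 0.020437676
  C: (12785/45345)²·(1−2571/12785)·16.6/2571 = 4.1005658 × 10^-4
  → Var(ȳ_str) = 0.061973189.
Var(ȳ_srs) = (1 − 4005/45345)·174.4/4005 = 0.039699499.
deff = 0.061973189 / 0.039699499 = 1.5611.

1.5611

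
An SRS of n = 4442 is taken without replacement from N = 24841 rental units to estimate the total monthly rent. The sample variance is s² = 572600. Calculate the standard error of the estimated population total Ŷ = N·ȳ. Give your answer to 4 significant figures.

255600

Var(Ŷ) = N²·Var(ȳ) = N²·(1 − n/N)·s²/n.
f = 4442/24841 = 0.17881728; Var(ȳ) = 0.82118272·572600/4442 = 105.8553.
Var(Ŷ) = 24841² · 105.8553 = 6.5320689 × 10^10.
SE(Ŷ) = √(6.5320689 × 10^10) = 255600.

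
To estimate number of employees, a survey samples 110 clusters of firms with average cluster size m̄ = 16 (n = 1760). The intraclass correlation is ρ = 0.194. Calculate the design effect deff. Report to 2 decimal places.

deff = 1 + (16 − 1)·0.194 = 1 + 2.91 = 3.91.

3.91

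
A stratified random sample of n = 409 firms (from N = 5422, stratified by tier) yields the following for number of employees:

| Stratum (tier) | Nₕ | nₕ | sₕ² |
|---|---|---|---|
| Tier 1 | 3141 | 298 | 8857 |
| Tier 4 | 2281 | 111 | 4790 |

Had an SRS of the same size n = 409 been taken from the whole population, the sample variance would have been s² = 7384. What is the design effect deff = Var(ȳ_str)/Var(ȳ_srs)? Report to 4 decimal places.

0.9761

Var(ȳ_str) = Σ Wₕ²(1−fₕ)sₕ²/nₕ with Wₕ = Nₕ/5422:
  Tier 1: (3141/5422)²·(1−298/3141)·8857/298 = 9.0280956
  Tier 4: (2281/5422)²·(1−111/2281)·4790/111 = 7.2657178
  → Var(ȳ_str) = 16.293813.
Var(ȳ_srs) = (1 − 409/5422)·7384/409 = 16.691931.
deff = 16.293813 / 16.691931 = 0.9761.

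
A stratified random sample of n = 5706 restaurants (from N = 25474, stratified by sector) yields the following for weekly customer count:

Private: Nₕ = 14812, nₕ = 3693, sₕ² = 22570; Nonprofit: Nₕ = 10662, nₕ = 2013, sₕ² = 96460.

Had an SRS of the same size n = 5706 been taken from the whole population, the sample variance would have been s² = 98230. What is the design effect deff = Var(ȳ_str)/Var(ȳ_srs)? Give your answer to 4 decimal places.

Var(ȳ_str) = Σ Wₕ²(1−fₕ)sₕ²/nₕ with Wₕ = Nₕ/25474:
  Private: (14812/25474)²·(1−3693/14812)·22570/3693 = 1.5510914
  Nonprofit: (10662/25474)²·(1−2013/10662)·96460/2013 = 6.8094772
  → Var(ȳ_str) = 8.3605686.
Var(ȳ_srs) = (1 − 5706/25474)·98230/5706 = 13.359123.
deff = 8.3605686 / 13.359123 = 0.6258.

0.6258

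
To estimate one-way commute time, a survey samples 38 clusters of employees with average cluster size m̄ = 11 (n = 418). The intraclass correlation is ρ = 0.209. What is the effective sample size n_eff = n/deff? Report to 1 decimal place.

deff = 1 + (11 − 1)·0.209 = 1 + 2.09 = 3.09.
n_eff = 418 / 3.09 = 135.3.

135.3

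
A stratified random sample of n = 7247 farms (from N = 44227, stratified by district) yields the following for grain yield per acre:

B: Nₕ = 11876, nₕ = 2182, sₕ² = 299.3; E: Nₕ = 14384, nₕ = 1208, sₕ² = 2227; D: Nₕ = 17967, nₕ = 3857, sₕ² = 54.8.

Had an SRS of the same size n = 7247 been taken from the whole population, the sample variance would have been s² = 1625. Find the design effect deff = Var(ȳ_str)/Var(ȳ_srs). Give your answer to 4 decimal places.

1.0056

Var(ȳ_str) = Σ Wₕ²(1−fₕ)sₕ²/nₕ with Wₕ = Nₕ/44227:
  B: (11876/44227)²·(1−2182/11876)·299.3/2182 = 0.0080732837
  E: (14384/44227)²·(1−1208/14384)·2227/1208 = 0.17862473
  D: (17967/44227)²·(1−3857/17967)·54.8/3857 = 0.0018414441
  → Var(ȳ_str) = 0.18853946.
Var(ȳ_srs) = (1 − 7247/44227)·1625/7247 = 0.18748845.
deff = 0.18853946 / 0.18748845 = 1.0056.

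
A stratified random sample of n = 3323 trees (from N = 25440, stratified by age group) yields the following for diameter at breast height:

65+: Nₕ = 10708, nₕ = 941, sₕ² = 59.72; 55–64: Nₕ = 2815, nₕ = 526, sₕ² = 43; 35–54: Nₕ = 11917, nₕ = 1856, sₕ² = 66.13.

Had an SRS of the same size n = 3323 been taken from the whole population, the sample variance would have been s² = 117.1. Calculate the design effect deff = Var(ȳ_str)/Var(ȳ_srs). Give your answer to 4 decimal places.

Var(ȳ_str) = Σ Wₕ²(1−fₕ)sₕ²/nₕ with Wₕ = Nₕ/25440:
  65+: (10708/25440)²·(1−941/10708)·59.72/941 = 0.010255705
  55–64: (2815/25440)²·(1−526/2815)·43/526 = 8.1390308 × 10^-4
  35–54: (11917/25440)²·(1−1856/11917)·66.13/1856 = 0.0066007673
  → Var(ȳ_str) = 0.017670375.
Var(ȳ_srs) = (1 − 3323/25440)·117.1/3323 = 0.030636254.
deff = 0.017670375 / 0.030636254 = 0.5768.

0.5768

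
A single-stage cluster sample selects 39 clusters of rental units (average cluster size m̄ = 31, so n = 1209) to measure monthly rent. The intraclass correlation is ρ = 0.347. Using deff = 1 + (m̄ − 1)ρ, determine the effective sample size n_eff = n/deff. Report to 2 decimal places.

105.96

deff = 1 + (31 − 1)·0.347 = 1 + 10.41 = 11.41.
n_eff = 1209 / 11.41 = 105.96.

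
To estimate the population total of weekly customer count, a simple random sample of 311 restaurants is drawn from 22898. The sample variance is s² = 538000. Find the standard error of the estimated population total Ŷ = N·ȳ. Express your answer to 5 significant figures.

Var(Ŷ) = N²·Var(ȳ) = N²·(1 − n/N)·s²/n.
f = 311/22898 = 0.01358197; Var(ȳ) = 0.98641803·538000/311 = 1706.408.
Var(Ŷ) = 22898² · 1706.408 = 8.9470112 × 10^11.
SE(Ŷ) = √(8.9470112 × 10^11) = 945890.

945890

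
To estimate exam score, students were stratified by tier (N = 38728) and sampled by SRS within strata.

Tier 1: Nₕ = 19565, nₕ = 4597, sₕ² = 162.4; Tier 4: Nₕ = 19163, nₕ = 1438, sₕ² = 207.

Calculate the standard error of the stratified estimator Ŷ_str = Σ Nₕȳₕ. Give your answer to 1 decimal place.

Var(Ŷ_str) = Σₕ Nₕ²(1 − fₕ)sₕ²/nₕ.
Tier 1: 19565²·(1 − 4597/19565)·162.4/4597 = 1.0345587 × 10^7.
Tier 4: 19163²·(1 − 1438/19163)·207/1438 = 4.8894634 × 10^7.
Sum = 5.9240221 × 10^7.
SE = √(5.9240221 × 10^7) = 7696.8.

7696.8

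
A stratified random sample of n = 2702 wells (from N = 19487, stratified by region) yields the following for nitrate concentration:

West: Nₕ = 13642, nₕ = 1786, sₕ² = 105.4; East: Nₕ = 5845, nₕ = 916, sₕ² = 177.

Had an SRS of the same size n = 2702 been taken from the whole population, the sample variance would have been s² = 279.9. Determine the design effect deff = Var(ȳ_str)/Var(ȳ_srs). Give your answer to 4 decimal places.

0.4460

Var(ȳ_str) = Σ Wₕ²(1−fₕ)sₕ²/nₕ with Wₕ = Nₕ/19487:
  West: (13642/19487)²·(1−1786/13642)·105.4/1786 = 0.025135378
  East: (5845/19487)²·(1−916/5845)·177/916 = 0.014659905
  → Var(ȳ_str) = 0.039795283.
Var(ȳ_srs) = (1 − 2702/19487)·279.9/2702 = 0.089226512.
deff = 0.039795283 / 0.089226512 = 0.4460.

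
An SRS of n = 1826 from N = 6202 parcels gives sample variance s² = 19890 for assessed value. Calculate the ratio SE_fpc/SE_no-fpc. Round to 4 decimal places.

f = n/N = 1826/6202 = 0.29442115.
SE_no-fpc = √(s²/n) = 3.3004032; SE_fpc = √((1−f)s²/n) = 2.7722972.
Ratio = √(1−f) = 0.83998741.

0.8400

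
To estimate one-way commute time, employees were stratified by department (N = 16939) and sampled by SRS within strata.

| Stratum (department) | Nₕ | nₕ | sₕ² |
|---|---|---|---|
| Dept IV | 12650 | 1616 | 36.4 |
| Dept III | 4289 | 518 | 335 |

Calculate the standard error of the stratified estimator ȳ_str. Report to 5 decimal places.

Var(ȳ_str) = Σₕ Wₕ²(1 − fₕ)sₕ²/nₕ with Wₕ = Nₕ/N, N = 16939.
Dept IV: Wₕ = 0.74679733; term = 0.74679733²·(1 − 0.12774704)·36.4/1616 = 0.010957412.
Dept III: Wₕ = 0.25320267; term = 0.25320267²·(1 − 0.12077407)·335/518 = 0.036454579.
Sum = 0.047411991.
SE = √(0.047411991) = 0.21774.

0.21774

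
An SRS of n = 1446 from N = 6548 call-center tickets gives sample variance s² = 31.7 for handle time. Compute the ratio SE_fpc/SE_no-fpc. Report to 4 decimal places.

f = n/N = 1446/6548 = 0.22083079.
SE_no-fpc = √(s²/n) = 0.14806264; SE_fpc = √((1−f)s²/n) = 0.13069572.
Ratio = √(1−f) = 0.88270562.

0.8827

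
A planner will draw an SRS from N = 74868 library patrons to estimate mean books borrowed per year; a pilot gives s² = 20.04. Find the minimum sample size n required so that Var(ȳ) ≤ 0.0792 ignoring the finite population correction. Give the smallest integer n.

Without fpc, n₀ = s²/D = 20.04/0.0792 = 253.0303.
Rounding up, n = 254.

254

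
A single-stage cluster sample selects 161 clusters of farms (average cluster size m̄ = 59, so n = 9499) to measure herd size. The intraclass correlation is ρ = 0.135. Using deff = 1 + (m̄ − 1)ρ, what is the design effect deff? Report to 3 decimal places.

deff = 1 + (59 − 1)·0.135 = 1 + 7.83 = 8.83.

8.830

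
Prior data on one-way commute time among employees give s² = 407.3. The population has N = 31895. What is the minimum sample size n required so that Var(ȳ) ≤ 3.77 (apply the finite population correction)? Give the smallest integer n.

Without fpc, n₀ = s²/D = 407.3/3.77 = 108.0371.
With fpc, (1 − n/N)·s²/n ≤ D requires n ≥ n₀/(1 + n₀/N) = 108.0371/(1 + 108.0371/31895) = 107.6724.
Rounding up, n = 108.

108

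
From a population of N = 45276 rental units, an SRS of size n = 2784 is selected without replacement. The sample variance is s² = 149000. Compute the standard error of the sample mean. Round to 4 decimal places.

7.0873

Under SRS without replacement, Var(ȳ) = (1 − f)·s²/n with f = n/N = 2784/45276 = 0.06148953.
Var(ȳ) = (1 − 0.06148953)·149000/2784 = 0.93851047·53.520115 = 50.229188.
SE(ȳ) = √(50.229188) = 7.0873.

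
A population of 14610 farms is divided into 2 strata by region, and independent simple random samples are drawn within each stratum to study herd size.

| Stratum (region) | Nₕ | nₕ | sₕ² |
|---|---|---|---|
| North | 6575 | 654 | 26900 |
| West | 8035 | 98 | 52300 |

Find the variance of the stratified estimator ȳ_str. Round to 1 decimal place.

166.9

Var(ȳ_str) = Σₕ Wₕ²(1 − fₕ)sₕ²/nₕ with Wₕ = Nₕ/N, N = 14610.
North: Wₕ = 0.45003422; term = 0.45003422²·(1 − 0.09946768)·26900/654 = 7.5017903.
West: Wₕ = 0.54996578; term = 0.54996578²·(1 − 0.01219664)·52300/98 = 159.4474.
Sum = 166.94919.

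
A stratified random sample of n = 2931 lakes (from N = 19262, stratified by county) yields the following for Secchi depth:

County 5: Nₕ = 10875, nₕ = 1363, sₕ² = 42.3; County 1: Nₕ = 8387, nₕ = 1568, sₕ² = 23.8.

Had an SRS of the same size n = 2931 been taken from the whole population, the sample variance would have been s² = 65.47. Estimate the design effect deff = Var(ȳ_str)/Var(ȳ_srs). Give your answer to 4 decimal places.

Var(ȳ_str) = Σ Wₕ²(1−fₕ)sₕ²/nₕ with Wₕ = Nₕ/19262:
  County 5: (10875/19262)²·(1−1363/10875)·42.3/1363 = 0.008652525
  County 1: (8387/19262)²·(1−1568/8387)·23.8/1568 = 0.0023396747
  → Var(ȳ_str) = 0.0109922.
Var(ȳ_srs) = (1 − 2931/19262)·65.47/2931 = 0.018938166.
deff = 0.0109922 / 0.018938166 = 0.5804.

0.5804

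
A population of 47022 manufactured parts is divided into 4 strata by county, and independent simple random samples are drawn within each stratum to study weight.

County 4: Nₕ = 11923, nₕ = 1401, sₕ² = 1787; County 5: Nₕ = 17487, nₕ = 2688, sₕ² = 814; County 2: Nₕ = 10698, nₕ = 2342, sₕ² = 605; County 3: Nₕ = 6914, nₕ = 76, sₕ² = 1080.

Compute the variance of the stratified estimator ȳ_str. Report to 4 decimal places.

Var(ȳ_str) = Σₕ Wₕ²(1 − fₕ)sₕ²/nₕ with Wₕ = Nₕ/N, N = 47022.
County 4: Wₕ = 0.25356216; term = 0.25356216²·(1 − 0.11750398)·1787/1401 = 0.072371582.
County 5: Wₕ = 0.37188975; term = 0.37188975²·(1 − 0.15371419)·814/2688 = 0.035443828.
County 2: Wₕ = 0.22751053; term = 0.22751053²·(1 − 0.21891942)·605/2342 = 0.010444011.
County 3: Wₕ = 0.14703756; term = 0.14703756²·(1 − 0.01099219)·1080/76 = 0.30385504.
Sum = 0.42211446.

0.4221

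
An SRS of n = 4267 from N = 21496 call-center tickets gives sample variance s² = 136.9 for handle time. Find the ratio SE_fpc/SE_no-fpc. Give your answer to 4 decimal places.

0.8953

f = n/N = 4267/21496 = 0.19850205.
SE_no-fpc = √(s²/n) = 0.17911848; SE_fpc = √((1−f)s²/n) = 0.16035836.
Ratio = √(1−f) = 0.89526418.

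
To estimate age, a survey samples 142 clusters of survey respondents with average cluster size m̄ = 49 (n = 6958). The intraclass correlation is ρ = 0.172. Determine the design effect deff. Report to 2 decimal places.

deff = 1 + (49 − 1)·0.172 = 1 + 8.256 = 9.256.

9.26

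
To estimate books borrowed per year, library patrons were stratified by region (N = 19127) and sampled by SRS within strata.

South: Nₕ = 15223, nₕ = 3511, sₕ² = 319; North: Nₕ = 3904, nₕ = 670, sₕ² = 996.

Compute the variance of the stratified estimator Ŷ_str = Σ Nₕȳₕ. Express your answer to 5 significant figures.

3.4968 × 10^7

Var(Ŷ_str) = Σₕ Nₕ²(1 − fₕ)sₕ²/nₕ.
South: 15223²·(1 − 3511/15223)·319/3511 = 1.619911 × 10^7.
North: 3904²·(1 − 670/3904)·996/670 = 1.8768707 × 10^7.
Sum = 3.4967817 × 10^7.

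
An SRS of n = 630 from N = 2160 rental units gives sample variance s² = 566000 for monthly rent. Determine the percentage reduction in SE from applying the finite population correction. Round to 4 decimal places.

15.8375

f = n/N = 630/2160 = 0.29166667.
SE_no-fpc = √(s²/n) = 29.973533; SE_fpc = √((1−f)s²/n) = 25.226487.
Ratio = √(1−f) = 0.84162541. Reduction = 100·(1 − 0.84162541) = 15.8375%.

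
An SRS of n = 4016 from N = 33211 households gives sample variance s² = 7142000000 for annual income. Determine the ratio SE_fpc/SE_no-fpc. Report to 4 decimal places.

0.9376

f = n/N = 4016/33211 = 0.12092379.
SE_no-fpc = √(s²/n) = 1333.5616; SE_fpc = √((1−f)s²/n) = 1250.3348.
Ratio = √(1−f) = 0.93759064.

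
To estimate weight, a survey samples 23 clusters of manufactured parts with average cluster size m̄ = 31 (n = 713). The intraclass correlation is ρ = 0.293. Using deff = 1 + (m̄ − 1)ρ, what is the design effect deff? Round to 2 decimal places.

deff = 1 + (31 − 1)·0.293 = 1 + 8.79 = 9.79.

9.79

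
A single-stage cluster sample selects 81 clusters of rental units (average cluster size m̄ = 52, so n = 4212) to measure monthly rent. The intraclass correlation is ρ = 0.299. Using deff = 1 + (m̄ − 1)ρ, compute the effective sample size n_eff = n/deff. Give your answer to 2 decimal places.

259.22

deff = 1 + (52 − 1)·0.299 = 1 + 15.249 = 16.249.
n_eff = 4212 / 16.249 = 259.22.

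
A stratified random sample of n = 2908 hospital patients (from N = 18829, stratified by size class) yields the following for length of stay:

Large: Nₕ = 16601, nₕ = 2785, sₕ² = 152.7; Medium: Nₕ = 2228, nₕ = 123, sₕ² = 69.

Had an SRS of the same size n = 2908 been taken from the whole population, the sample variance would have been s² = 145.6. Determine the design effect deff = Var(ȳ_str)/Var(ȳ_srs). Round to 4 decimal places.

1.0131

Var(ȳ_str) = Σ Wₕ²(1−fₕ)sₕ²/nₕ with Wₕ = Nₕ/18829:
  Large: (16601/18829)²·(1−2785/16601)·152.7/2785 = 0.035471202
  Medium: (2228/18829)²·(1−123/2228)·69/123 = 0.007420903
  → Var(ȳ_str) = 0.042892105.
Var(ȳ_srs) = (1 − 2908/18829)·145.6/2908 = 0.042336023.
deff = 0.042892105 / 0.042336023 = 1.0131.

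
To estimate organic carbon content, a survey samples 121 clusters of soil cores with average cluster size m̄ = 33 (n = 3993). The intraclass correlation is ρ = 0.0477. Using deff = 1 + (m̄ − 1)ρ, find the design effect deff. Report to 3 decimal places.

deff = 1 + (33 − 1)·0.0477 = 1 + 1.5264 = 2.5264.

2.526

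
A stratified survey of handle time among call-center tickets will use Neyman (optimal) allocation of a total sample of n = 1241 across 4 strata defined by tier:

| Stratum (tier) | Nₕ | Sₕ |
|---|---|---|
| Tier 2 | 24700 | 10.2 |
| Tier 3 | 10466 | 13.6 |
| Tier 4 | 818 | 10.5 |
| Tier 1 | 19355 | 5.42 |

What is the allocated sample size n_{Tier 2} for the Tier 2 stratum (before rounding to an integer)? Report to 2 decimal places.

Neyman allocation: nₕ = n·NₕSₕ / Σⱼ NⱼSⱼ.
Σ NⱼSⱼ = 24700·10.2 + 10466·13.6 + 818·10.5 + 19355·5.42 = 507770.7.
n_{Tier 2} = 1241·24700·10.2 / 507770.7 = 615.75.

615.75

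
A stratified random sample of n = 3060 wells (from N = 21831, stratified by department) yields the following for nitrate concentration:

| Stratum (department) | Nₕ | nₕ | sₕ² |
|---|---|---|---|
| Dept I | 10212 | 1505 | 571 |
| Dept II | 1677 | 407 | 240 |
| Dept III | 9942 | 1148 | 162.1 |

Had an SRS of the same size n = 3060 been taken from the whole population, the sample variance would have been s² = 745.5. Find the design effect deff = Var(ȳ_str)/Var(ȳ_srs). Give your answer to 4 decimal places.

0.4741

Var(ȳ_str) = Σ Wₕ²(1−fₕ)sₕ²/nₕ with Wₕ = Nₕ/21831:
  Dept I: (10212/21831)²·(1−1505/10212)·571/1505 = 0.070783446
  Dept II: (1677/21831)²·(1−407/1677)·240/407 = 0.0026351562
  Dept III: (9942/21831)²·(1−1148/9942)·162.1/1148 = 0.02590324
  → Var(ȳ_str) = 0.099321842.
Var(ȳ_srs) = (1 − 3060/21831)·745.5/3060 = 0.20947876.
deff = 0.099321842 / 0.20947876 = 0.4741.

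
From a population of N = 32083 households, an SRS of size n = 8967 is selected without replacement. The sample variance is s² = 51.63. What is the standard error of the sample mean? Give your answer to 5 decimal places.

0.06441

Under SRS without replacement, Var(ȳ) = (1 − f)·s²/n with f = n/N = 8967/32083 = 0.27949381.
Var(ȳ) = (1 − 0.27949381)·51.63/8967 = 0.72050619·0.0057577785 = 0.004148515.
SE(ȳ) = √(0.004148515) = 0.06441.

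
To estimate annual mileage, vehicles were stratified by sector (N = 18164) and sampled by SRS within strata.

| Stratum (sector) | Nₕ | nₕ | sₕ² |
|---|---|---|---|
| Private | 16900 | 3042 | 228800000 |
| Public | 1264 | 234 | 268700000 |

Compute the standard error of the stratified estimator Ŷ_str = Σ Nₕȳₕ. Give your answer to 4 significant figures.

4.372 × 10^6

Var(Ŷ_str) = Σₕ Nₕ²(1 − fₕ)sₕ²/nₕ.
Private: 16900²·(1 − 3042/16900)·228800000/3042 = 1.7615058 × 10^13.
Public: 1264²·(1 − 234/1264)·268700000/234 = 1.4949825 × 10^12.
Sum = 1.9110041 × 10^13.
SE = √(1.9110041 × 10^13) = 4.372 × 10^6.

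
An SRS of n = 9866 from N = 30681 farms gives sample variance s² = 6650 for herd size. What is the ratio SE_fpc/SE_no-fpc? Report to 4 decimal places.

f = n/N = 9866/30681 = 0.32156709.
SE_no-fpc = √(s²/n) = 0.82099454; SE_fpc = √((1−f)s²/n) = 0.67622889.
Ratio = √(1−f) = 0.82367039.

0.8237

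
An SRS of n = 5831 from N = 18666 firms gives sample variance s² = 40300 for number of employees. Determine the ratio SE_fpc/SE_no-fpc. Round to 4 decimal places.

f = n/N = 5831/18666 = 0.31238616.
SE_no-fpc = √(s²/n) = 2.628942; SE_fpc = √((1−f)s²/n) = 2.179984.
Ratio = √(1−f) = 0.82922484.

0.8292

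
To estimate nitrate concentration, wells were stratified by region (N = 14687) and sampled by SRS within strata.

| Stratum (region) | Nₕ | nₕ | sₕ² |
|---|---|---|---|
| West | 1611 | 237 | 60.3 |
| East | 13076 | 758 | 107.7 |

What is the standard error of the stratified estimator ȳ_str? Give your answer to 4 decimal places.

0.3297

Var(ȳ_str) = Σₕ Wₕ²(1 − fₕ)sₕ²/nₕ with Wₕ = Nₕ/N, N = 14687.
West: Wₕ = 0.10968884; term = 0.10968884²·(1 − 0.14711359)·60.3/237 = 0.0026108688.
East: Wₕ = 0.89031116; term = 0.89031116²·(1 − 0.05796880)·107.7/758 = 0.10609512.
Sum = 0.10870599.
SE = √(0.10870599) = 0.3297.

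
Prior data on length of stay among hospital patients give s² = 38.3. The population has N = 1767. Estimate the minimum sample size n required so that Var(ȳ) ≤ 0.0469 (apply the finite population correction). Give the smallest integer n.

559

Without fpc, n₀ = s²/D = 38.3/0.0469 = 816.6311.
With fpc, (1 − n/N)·s²/n ≤ D requires n ≥ n₀/(1 + n₀/N) = 816.6311/(1 + 816.6311/1767) = 558.5113.
Rounding up, n = 559.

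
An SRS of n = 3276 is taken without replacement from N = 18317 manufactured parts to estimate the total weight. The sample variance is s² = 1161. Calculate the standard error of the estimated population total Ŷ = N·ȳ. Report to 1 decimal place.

Var(Ŷ) = N²·Var(ȳ) = N²·(1 − n/N)·s²/n.
f = 3276/18317 = 0.17885025; Var(ȳ) = 0.82114975·1161/3276 = 0.29101186.
Var(Ŷ) = 18317² · 0.29101186 = 9.7638113 × 10^7.
SE(Ŷ) = √(9.7638113 × 10^7) = 9881.2.

9881.2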